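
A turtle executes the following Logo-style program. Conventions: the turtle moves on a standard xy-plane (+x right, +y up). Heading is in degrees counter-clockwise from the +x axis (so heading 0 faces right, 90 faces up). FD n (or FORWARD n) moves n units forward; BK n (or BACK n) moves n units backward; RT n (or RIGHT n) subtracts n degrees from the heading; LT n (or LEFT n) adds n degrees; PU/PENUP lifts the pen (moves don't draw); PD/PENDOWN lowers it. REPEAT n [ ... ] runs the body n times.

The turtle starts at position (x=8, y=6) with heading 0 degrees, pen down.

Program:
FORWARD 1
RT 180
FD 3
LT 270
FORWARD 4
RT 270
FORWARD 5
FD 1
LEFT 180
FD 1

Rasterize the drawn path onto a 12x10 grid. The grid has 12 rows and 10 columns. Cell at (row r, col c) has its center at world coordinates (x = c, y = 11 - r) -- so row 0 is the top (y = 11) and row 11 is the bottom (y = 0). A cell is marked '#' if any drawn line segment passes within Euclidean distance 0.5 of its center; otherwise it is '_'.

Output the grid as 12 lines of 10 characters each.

Segment 0: (8,6) -> (9,6)
Segment 1: (9,6) -> (6,6)
Segment 2: (6,6) -> (6,10)
Segment 3: (6,10) -> (1,10)
Segment 4: (1,10) -> (0,10)
Segment 5: (0,10) -> (1,10)

Answer: __________
#######___
______#___
______#___
______#___
______####
__________
__________
__________
__________
__________
__________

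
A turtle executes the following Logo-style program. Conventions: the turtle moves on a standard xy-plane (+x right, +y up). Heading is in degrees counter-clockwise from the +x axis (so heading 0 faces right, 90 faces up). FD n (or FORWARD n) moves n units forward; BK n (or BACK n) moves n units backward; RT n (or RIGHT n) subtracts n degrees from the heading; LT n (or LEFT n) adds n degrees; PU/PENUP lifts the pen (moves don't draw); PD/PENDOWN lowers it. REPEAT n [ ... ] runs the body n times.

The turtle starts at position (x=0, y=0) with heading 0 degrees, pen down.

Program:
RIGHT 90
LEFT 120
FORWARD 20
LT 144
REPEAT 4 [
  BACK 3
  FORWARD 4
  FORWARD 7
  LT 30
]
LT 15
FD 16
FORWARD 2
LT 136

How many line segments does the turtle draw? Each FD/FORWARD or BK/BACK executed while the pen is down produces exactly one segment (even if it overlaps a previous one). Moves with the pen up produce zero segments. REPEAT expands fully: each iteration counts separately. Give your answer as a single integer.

Executing turtle program step by step:
Start: pos=(0,0), heading=0, pen down
RT 90: heading 0 -> 270
LT 120: heading 270 -> 30
FD 20: (0,0) -> (17.321,10) [heading=30, draw]
LT 144: heading 30 -> 174
REPEAT 4 [
  -- iteration 1/4 --
  BK 3: (17.321,10) -> (20.304,9.686) [heading=174, draw]
  FD 4: (20.304,9.686) -> (16.326,10.105) [heading=174, draw]
  FD 7: (16.326,10.105) -> (9.364,10.836) [heading=174, draw]
  LT 30: heading 174 -> 204
  -- iteration 2/4 --
  BK 3: (9.364,10.836) -> (12.105,12.056) [heading=204, draw]
  FD 4: (12.105,12.056) -> (8.451,10.429) [heading=204, draw]
  FD 7: (8.451,10.429) -> (2.056,7.582) [heading=204, draw]
  LT 30: heading 204 -> 234
  -- iteration 3/4 --
  BK 3: (2.056,7.582) -> (3.819,10.009) [heading=234, draw]
  FD 4: (3.819,10.009) -> (1.468,6.773) [heading=234, draw]
  FD 7: (1.468,6.773) -> (-2.646,1.11) [heading=234, draw]
  LT 30: heading 234 -> 264
  -- iteration 4/4 --
  BK 3: (-2.646,1.11) -> (-2.333,4.094) [heading=264, draw]
  FD 4: (-2.333,4.094) -> (-2.751,0.116) [heading=264, draw]
  FD 7: (-2.751,0.116) -> (-3.483,-6.846) [heading=264, draw]
  LT 30: heading 264 -> 294
]
LT 15: heading 294 -> 309
FD 16: (-3.483,-6.846) -> (6.587,-19.28) [heading=309, draw]
FD 2: (6.587,-19.28) -> (7.845,-20.835) [heading=309, draw]
LT 136: heading 309 -> 85
Final: pos=(7.845,-20.835), heading=85, 15 segment(s) drawn
Segments drawn: 15

Answer: 15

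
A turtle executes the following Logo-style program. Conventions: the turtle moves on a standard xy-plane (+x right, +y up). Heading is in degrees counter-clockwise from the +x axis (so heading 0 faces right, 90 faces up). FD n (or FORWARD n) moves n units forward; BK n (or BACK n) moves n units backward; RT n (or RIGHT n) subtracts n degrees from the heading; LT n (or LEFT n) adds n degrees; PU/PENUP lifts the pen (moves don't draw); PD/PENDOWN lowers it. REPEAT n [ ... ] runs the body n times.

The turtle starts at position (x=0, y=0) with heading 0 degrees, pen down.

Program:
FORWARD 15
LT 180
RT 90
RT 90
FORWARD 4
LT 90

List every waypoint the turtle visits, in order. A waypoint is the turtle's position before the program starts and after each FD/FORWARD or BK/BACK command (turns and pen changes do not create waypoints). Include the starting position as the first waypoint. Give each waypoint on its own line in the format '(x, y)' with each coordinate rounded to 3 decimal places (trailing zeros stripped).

Answer: (0, 0)
(15, 0)
(19, 0)

Derivation:
Executing turtle program step by step:
Start: pos=(0,0), heading=0, pen down
FD 15: (0,0) -> (15,0) [heading=0, draw]
LT 180: heading 0 -> 180
RT 90: heading 180 -> 90
RT 90: heading 90 -> 0
FD 4: (15,0) -> (19,0) [heading=0, draw]
LT 90: heading 0 -> 90
Final: pos=(19,0), heading=90, 2 segment(s) drawn
Waypoints (3 total):
(0, 0)
(15, 0)
(19, 0)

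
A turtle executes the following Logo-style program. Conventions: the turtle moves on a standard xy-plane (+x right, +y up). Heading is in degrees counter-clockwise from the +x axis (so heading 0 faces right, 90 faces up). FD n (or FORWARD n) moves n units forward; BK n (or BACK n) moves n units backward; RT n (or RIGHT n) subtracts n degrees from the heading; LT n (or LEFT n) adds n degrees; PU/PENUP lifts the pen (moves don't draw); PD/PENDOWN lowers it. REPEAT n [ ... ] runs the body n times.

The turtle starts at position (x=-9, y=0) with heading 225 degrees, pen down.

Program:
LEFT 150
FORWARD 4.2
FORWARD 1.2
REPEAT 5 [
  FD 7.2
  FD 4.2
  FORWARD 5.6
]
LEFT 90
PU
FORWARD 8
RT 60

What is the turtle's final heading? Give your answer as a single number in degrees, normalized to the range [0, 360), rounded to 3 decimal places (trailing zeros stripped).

Executing turtle program step by step:
Start: pos=(-9,0), heading=225, pen down
LT 150: heading 225 -> 15
FD 4.2: (-9,0) -> (-4.943,1.087) [heading=15, draw]
FD 1.2: (-4.943,1.087) -> (-3.784,1.398) [heading=15, draw]
REPEAT 5 [
  -- iteration 1/5 --
  FD 7.2: (-3.784,1.398) -> (3.171,3.261) [heading=15, draw]
  FD 4.2: (3.171,3.261) -> (7.228,4.348) [heading=15, draw]
  FD 5.6: (7.228,4.348) -> (12.637,5.798) [heading=15, draw]
  -- iteration 2/5 --
  FD 7.2: (12.637,5.798) -> (19.591,7.661) [heading=15, draw]
  FD 4.2: (19.591,7.661) -> (23.648,8.748) [heading=15, draw]
  FD 5.6: (23.648,8.748) -> (29.057,10.197) [heading=15, draw]
  -- iteration 3/5 --
  FD 7.2: (29.057,10.197) -> (36.012,12.061) [heading=15, draw]
  FD 4.2: (36.012,12.061) -> (40.069,13.148) [heading=15, draw]
  FD 5.6: (40.069,13.148) -> (45.478,14.597) [heading=15, draw]
  -- iteration 4/5 --
  FD 7.2: (45.478,14.597) -> (52.433,16.461) [heading=15, draw]
  FD 4.2: (52.433,16.461) -> (56.49,17.548) [heading=15, draw]
  FD 5.6: (56.49,17.548) -> (61.899,18.997) [heading=15, draw]
  -- iteration 5/5 --
  FD 7.2: (61.899,18.997) -> (68.854,20.861) [heading=15, draw]
  FD 4.2: (68.854,20.861) -> (72.911,21.948) [heading=15, draw]
  FD 5.6: (72.911,21.948) -> (78.32,23.397) [heading=15, draw]
]
LT 90: heading 15 -> 105
PU: pen up
FD 8: (78.32,23.397) -> (76.249,31.125) [heading=105, move]
RT 60: heading 105 -> 45
Final: pos=(76.249,31.125), heading=45, 17 segment(s) drawn

Answer: 45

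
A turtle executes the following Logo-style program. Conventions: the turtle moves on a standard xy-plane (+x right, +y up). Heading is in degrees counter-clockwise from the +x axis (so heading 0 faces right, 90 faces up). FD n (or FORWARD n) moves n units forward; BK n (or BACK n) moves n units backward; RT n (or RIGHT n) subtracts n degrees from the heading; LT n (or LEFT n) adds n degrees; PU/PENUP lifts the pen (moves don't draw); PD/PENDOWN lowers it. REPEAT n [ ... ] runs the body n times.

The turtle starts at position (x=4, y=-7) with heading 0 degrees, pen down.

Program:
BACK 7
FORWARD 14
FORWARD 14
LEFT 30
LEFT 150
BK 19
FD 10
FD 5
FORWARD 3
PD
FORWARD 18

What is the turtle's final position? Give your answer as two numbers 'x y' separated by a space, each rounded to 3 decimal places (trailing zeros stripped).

Executing turtle program step by step:
Start: pos=(4,-7), heading=0, pen down
BK 7: (4,-7) -> (-3,-7) [heading=0, draw]
FD 14: (-3,-7) -> (11,-7) [heading=0, draw]
FD 14: (11,-7) -> (25,-7) [heading=0, draw]
LT 30: heading 0 -> 30
LT 150: heading 30 -> 180
BK 19: (25,-7) -> (44,-7) [heading=180, draw]
FD 10: (44,-7) -> (34,-7) [heading=180, draw]
FD 5: (34,-7) -> (29,-7) [heading=180, draw]
FD 3: (29,-7) -> (26,-7) [heading=180, draw]
PD: pen down
FD 18: (26,-7) -> (8,-7) [heading=180, draw]
Final: pos=(8,-7), heading=180, 8 segment(s) drawn

Answer: 8 -7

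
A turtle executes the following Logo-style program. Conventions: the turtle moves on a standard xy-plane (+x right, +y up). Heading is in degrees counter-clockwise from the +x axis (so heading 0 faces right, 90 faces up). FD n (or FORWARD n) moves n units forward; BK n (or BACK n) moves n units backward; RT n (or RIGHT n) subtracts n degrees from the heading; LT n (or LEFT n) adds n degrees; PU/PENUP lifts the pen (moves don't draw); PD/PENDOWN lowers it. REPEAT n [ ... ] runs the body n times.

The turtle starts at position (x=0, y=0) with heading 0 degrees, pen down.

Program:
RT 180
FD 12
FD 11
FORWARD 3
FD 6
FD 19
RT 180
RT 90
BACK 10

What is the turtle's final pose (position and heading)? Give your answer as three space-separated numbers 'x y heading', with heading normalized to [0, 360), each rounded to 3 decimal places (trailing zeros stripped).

Executing turtle program step by step:
Start: pos=(0,0), heading=0, pen down
RT 180: heading 0 -> 180
FD 12: (0,0) -> (-12,0) [heading=180, draw]
FD 11: (-12,0) -> (-23,0) [heading=180, draw]
FD 3: (-23,0) -> (-26,0) [heading=180, draw]
FD 6: (-26,0) -> (-32,0) [heading=180, draw]
FD 19: (-32,0) -> (-51,0) [heading=180, draw]
RT 180: heading 180 -> 0
RT 90: heading 0 -> 270
BK 10: (-51,0) -> (-51,10) [heading=270, draw]
Final: pos=(-51,10), heading=270, 6 segment(s) drawn

Answer: -51 10 270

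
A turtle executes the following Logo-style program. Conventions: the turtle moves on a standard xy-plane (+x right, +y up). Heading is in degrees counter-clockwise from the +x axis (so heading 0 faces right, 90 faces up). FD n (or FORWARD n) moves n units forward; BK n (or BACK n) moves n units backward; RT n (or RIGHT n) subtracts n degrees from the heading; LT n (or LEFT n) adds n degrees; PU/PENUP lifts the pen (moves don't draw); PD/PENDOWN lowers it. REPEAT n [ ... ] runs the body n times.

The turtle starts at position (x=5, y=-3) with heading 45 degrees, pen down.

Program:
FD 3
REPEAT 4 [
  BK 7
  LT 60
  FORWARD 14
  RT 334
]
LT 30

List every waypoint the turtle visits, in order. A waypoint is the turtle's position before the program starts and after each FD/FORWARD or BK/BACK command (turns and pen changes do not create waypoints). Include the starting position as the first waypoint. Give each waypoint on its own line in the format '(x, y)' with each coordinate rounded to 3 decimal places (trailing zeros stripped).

Answer: (5, -3)
(7.121, -0.879)
(2.172, -5.828)
(-1.452, 7.695)
(3.141, 2.412)
(-10.602, -0.26)
(-5.012, 3.953)
(-3.306, -9.943)
(-7.118, -4.072)
(6.863, -3.339)

Derivation:
Executing turtle program step by step:
Start: pos=(5,-3), heading=45, pen down
FD 3: (5,-3) -> (7.121,-0.879) [heading=45, draw]
REPEAT 4 [
  -- iteration 1/4 --
  BK 7: (7.121,-0.879) -> (2.172,-5.828) [heading=45, draw]
  LT 60: heading 45 -> 105
  FD 14: (2.172,-5.828) -> (-1.452,7.695) [heading=105, draw]
  RT 334: heading 105 -> 131
  -- iteration 2/4 --
  BK 7: (-1.452,7.695) -> (3.141,2.412) [heading=131, draw]
  LT 60: heading 131 -> 191
  FD 14: (3.141,2.412) -> (-10.602,-0.26) [heading=191, draw]
  RT 334: heading 191 -> 217
  -- iteration 3/4 --
  BK 7: (-10.602,-0.26) -> (-5.012,3.953) [heading=217, draw]
  LT 60: heading 217 -> 277
  FD 14: (-5.012,3.953) -> (-3.306,-9.943) [heading=277, draw]
  RT 334: heading 277 -> 303
  -- iteration 4/4 --
  BK 7: (-3.306,-9.943) -> (-7.118,-4.072) [heading=303, draw]
  LT 60: heading 303 -> 3
  FD 14: (-7.118,-4.072) -> (6.863,-3.339) [heading=3, draw]
  RT 334: heading 3 -> 29
]
LT 30: heading 29 -> 59
Final: pos=(6.863,-3.339), heading=59, 9 segment(s) drawn
Waypoints (10 total):
(5, -3)
(7.121, -0.879)
(2.172, -5.828)
(-1.452, 7.695)
(3.141, 2.412)
(-10.602, -0.26)
(-5.012, 3.953)
(-3.306, -9.943)
(-7.118, -4.072)
(6.863, -3.339)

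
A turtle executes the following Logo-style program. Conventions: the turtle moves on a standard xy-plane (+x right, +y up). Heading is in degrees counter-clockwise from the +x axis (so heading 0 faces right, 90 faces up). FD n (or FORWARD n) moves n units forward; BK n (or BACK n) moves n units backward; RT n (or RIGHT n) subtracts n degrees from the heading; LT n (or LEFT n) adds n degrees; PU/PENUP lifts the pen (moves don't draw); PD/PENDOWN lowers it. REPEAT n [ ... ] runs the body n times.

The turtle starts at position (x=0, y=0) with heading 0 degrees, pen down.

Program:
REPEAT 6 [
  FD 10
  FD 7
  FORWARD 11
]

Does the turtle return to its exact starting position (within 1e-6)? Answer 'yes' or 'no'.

Answer: no

Derivation:
Executing turtle program step by step:
Start: pos=(0,0), heading=0, pen down
REPEAT 6 [
  -- iteration 1/6 --
  FD 10: (0,0) -> (10,0) [heading=0, draw]
  FD 7: (10,0) -> (17,0) [heading=0, draw]
  FD 11: (17,0) -> (28,0) [heading=0, draw]
  -- iteration 2/6 --
  FD 10: (28,0) -> (38,0) [heading=0, draw]
  FD 7: (38,0) -> (45,0) [heading=0, draw]
  FD 11: (45,0) -> (56,0) [heading=0, draw]
  -- iteration 3/6 --
  FD 10: (56,0) -> (66,0) [heading=0, draw]
  FD 7: (66,0) -> (73,0) [heading=0, draw]
  FD 11: (73,0) -> (84,0) [heading=0, draw]
  -- iteration 4/6 --
  FD 10: (84,0) -> (94,0) [heading=0, draw]
  FD 7: (94,0) -> (101,0) [heading=0, draw]
  FD 11: (101,0) -> (112,0) [heading=0, draw]
  -- iteration 5/6 --
  FD 10: (112,0) -> (122,0) [heading=0, draw]
  FD 7: (122,0) -> (129,0) [heading=0, draw]
  FD 11: (129,0) -> (140,0) [heading=0, draw]
  -- iteration 6/6 --
  FD 10: (140,0) -> (150,0) [heading=0, draw]
  FD 7: (150,0) -> (157,0) [heading=0, draw]
  FD 11: (157,0) -> (168,0) [heading=0, draw]
]
Final: pos=(168,0), heading=0, 18 segment(s) drawn

Start position: (0, 0)
Final position: (168, 0)
Distance = 168; >= 1e-6 -> NOT closed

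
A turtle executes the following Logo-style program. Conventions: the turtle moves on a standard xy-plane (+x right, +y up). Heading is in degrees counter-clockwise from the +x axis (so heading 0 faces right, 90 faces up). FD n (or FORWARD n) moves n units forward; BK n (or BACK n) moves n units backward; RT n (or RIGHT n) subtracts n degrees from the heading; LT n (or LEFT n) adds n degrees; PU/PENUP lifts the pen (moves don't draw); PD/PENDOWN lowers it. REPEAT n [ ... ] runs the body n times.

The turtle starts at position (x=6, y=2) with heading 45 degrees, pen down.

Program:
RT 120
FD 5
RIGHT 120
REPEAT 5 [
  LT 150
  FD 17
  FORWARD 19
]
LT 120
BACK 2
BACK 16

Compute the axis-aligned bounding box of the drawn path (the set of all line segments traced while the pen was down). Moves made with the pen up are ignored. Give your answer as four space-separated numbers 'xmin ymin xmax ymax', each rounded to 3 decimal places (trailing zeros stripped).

Answer: -7.93 -28.285 39.571 6.488

Derivation:
Executing turtle program step by step:
Start: pos=(6,2), heading=45, pen down
RT 120: heading 45 -> 285
FD 5: (6,2) -> (7.294,-2.83) [heading=285, draw]
RT 120: heading 285 -> 165
REPEAT 5 [
  -- iteration 1/5 --
  LT 150: heading 165 -> 315
  FD 17: (7.294,-2.83) -> (19.315,-14.85) [heading=315, draw]
  FD 19: (19.315,-14.85) -> (32.75,-28.285) [heading=315, draw]
  -- iteration 2/5 --
  LT 150: heading 315 -> 105
  FD 17: (32.75,-28.285) -> (28.35,-11.865) [heading=105, draw]
  FD 19: (28.35,-11.865) -> (23.432,6.488) [heading=105, draw]
  -- iteration 3/5 --
  LT 150: heading 105 -> 255
  FD 17: (23.432,6.488) -> (19.033,-9.933) [heading=255, draw]
  FD 19: (19.033,-9.933) -> (14.115,-28.285) [heading=255, draw]
  -- iteration 4/5 --
  LT 150: heading 255 -> 45
  FD 17: (14.115,-28.285) -> (26.136,-16.265) [heading=45, draw]
  FD 19: (26.136,-16.265) -> (39.571,-2.83) [heading=45, draw]
  -- iteration 5/5 --
  LT 150: heading 45 -> 195
  FD 17: (39.571,-2.83) -> (23.15,-7.23) [heading=195, draw]
  FD 19: (23.15,-7.23) -> (4.797,-12.147) [heading=195, draw]
]
LT 120: heading 195 -> 315
BK 2: (4.797,-12.147) -> (3.383,-10.733) [heading=315, draw]
BK 16: (3.383,-10.733) -> (-7.93,0.581) [heading=315, draw]
Final: pos=(-7.93,0.581), heading=315, 13 segment(s) drawn

Segment endpoints: x in {-7.93, 3.383, 4.797, 6, 7.294, 14.115, 19.033, 19.315, 23.15, 23.432, 26.136, 28.35, 32.75, 39.571}, y in {-28.285, -16.265, -14.85, -12.147, -11.865, -10.733, -9.933, -7.23, -2.83, -2.83, 0.581, 2, 6.488}
xmin=-7.93, ymin=-28.285, xmax=39.571, ymax=6.488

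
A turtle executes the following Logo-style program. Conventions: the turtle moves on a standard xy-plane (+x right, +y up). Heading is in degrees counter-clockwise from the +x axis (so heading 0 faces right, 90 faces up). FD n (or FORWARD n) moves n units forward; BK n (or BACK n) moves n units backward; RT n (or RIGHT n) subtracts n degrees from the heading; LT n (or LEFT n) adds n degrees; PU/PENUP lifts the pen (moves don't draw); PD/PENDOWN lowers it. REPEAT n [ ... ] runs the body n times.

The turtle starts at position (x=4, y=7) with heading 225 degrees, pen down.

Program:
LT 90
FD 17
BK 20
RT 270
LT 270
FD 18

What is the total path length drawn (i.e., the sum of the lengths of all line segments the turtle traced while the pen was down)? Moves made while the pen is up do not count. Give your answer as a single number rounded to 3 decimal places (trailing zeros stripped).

Answer: 55

Derivation:
Executing turtle program step by step:
Start: pos=(4,7), heading=225, pen down
LT 90: heading 225 -> 315
FD 17: (4,7) -> (16.021,-5.021) [heading=315, draw]
BK 20: (16.021,-5.021) -> (1.879,9.121) [heading=315, draw]
RT 270: heading 315 -> 45
LT 270: heading 45 -> 315
FD 18: (1.879,9.121) -> (14.607,-3.607) [heading=315, draw]
Final: pos=(14.607,-3.607), heading=315, 3 segment(s) drawn

Segment lengths:
  seg 1: (4,7) -> (16.021,-5.021), length = 17
  seg 2: (16.021,-5.021) -> (1.879,9.121), length = 20
  seg 3: (1.879,9.121) -> (14.607,-3.607), length = 18
Total = 55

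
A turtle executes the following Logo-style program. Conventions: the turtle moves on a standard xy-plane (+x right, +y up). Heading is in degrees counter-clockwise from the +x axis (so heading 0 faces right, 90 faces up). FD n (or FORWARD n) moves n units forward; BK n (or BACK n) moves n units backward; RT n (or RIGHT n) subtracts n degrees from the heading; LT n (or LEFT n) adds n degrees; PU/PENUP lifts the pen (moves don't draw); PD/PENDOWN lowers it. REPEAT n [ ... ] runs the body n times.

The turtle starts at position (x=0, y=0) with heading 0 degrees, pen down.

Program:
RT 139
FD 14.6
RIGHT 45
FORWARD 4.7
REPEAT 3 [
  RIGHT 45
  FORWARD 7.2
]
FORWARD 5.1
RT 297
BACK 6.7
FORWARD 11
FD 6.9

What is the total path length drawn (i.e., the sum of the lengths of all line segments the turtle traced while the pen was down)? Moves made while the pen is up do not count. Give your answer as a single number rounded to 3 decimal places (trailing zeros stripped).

Answer: 70.6

Derivation:
Executing turtle program step by step:
Start: pos=(0,0), heading=0, pen down
RT 139: heading 0 -> 221
FD 14.6: (0,0) -> (-11.019,-9.578) [heading=221, draw]
RT 45: heading 221 -> 176
FD 4.7: (-11.019,-9.578) -> (-15.707,-9.251) [heading=176, draw]
REPEAT 3 [
  -- iteration 1/3 --
  RT 45: heading 176 -> 131
  FD 7.2: (-15.707,-9.251) -> (-20.431,-3.817) [heading=131, draw]
  -- iteration 2/3 --
  RT 45: heading 131 -> 86
  FD 7.2: (-20.431,-3.817) -> (-19.929,3.366) [heading=86, draw]
  -- iteration 3/3 --
  RT 45: heading 86 -> 41
  FD 7.2: (-19.929,3.366) -> (-14.495,8.089) [heading=41, draw]
]
FD 5.1: (-14.495,8.089) -> (-10.646,11.435) [heading=41, draw]
RT 297: heading 41 -> 104
BK 6.7: (-10.646,11.435) -> (-9.025,4.934) [heading=104, draw]
FD 11: (-9.025,4.934) -> (-11.686,15.608) [heading=104, draw]
FD 6.9: (-11.686,15.608) -> (-13.355,22.303) [heading=104, draw]
Final: pos=(-13.355,22.303), heading=104, 9 segment(s) drawn

Segment lengths:
  seg 1: (0,0) -> (-11.019,-9.578), length = 14.6
  seg 2: (-11.019,-9.578) -> (-15.707,-9.251), length = 4.7
  seg 3: (-15.707,-9.251) -> (-20.431,-3.817), length = 7.2
  seg 4: (-20.431,-3.817) -> (-19.929,3.366), length = 7.2
  seg 5: (-19.929,3.366) -> (-14.495,8.089), length = 7.2
  seg 6: (-14.495,8.089) -> (-10.646,11.435), length = 5.1
  seg 7: (-10.646,11.435) -> (-9.025,4.934), length = 6.7
  seg 8: (-9.025,4.934) -> (-11.686,15.608), length = 11
  seg 9: (-11.686,15.608) -> (-13.355,22.303), length = 6.9
Total = 70.6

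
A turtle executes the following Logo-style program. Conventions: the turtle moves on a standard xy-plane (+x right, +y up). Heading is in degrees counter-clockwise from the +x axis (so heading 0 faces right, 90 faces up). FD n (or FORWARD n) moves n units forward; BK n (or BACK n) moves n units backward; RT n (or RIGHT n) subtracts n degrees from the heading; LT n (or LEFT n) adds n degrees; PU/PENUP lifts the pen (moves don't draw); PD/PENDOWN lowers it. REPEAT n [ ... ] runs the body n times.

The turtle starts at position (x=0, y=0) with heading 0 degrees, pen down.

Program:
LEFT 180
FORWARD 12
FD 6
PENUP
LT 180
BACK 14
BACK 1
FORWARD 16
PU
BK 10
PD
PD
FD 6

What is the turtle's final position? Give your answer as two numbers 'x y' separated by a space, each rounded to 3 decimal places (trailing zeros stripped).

Answer: -21 0

Derivation:
Executing turtle program step by step:
Start: pos=(0,0), heading=0, pen down
LT 180: heading 0 -> 180
FD 12: (0,0) -> (-12,0) [heading=180, draw]
FD 6: (-12,0) -> (-18,0) [heading=180, draw]
PU: pen up
LT 180: heading 180 -> 0
BK 14: (-18,0) -> (-32,0) [heading=0, move]
BK 1: (-32,0) -> (-33,0) [heading=0, move]
FD 16: (-33,0) -> (-17,0) [heading=0, move]
PU: pen up
BK 10: (-17,0) -> (-27,0) [heading=0, move]
PD: pen down
PD: pen down
FD 6: (-27,0) -> (-21,0) [heading=0, draw]
Final: pos=(-21,0), heading=0, 3 segment(s) drawn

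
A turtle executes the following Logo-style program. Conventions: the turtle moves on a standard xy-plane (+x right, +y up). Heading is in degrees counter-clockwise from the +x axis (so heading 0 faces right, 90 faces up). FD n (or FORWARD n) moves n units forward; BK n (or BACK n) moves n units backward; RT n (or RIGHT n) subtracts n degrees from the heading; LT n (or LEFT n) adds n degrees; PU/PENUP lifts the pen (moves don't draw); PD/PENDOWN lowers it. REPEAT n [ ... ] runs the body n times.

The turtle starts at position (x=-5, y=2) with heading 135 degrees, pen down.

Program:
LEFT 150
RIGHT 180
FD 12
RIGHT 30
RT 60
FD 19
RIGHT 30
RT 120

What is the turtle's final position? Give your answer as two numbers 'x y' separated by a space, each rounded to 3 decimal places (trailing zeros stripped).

Answer: 10.247 18.509

Derivation:
Executing turtle program step by step:
Start: pos=(-5,2), heading=135, pen down
LT 150: heading 135 -> 285
RT 180: heading 285 -> 105
FD 12: (-5,2) -> (-8.106,13.591) [heading=105, draw]
RT 30: heading 105 -> 75
RT 60: heading 75 -> 15
FD 19: (-8.106,13.591) -> (10.247,18.509) [heading=15, draw]
RT 30: heading 15 -> 345
RT 120: heading 345 -> 225
Final: pos=(10.247,18.509), heading=225, 2 segment(s) drawn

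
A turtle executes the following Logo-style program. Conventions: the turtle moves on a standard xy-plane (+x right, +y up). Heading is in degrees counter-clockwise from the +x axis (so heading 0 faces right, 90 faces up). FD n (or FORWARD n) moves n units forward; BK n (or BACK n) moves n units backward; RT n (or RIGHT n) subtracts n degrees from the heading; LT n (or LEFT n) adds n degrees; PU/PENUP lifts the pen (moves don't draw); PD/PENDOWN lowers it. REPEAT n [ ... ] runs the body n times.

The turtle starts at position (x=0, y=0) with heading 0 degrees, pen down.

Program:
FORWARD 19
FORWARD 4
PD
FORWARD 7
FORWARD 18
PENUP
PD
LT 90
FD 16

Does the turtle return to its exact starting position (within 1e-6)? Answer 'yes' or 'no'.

Answer: no

Derivation:
Executing turtle program step by step:
Start: pos=(0,0), heading=0, pen down
FD 19: (0,0) -> (19,0) [heading=0, draw]
FD 4: (19,0) -> (23,0) [heading=0, draw]
PD: pen down
FD 7: (23,0) -> (30,0) [heading=0, draw]
FD 18: (30,0) -> (48,0) [heading=0, draw]
PU: pen up
PD: pen down
LT 90: heading 0 -> 90
FD 16: (48,0) -> (48,16) [heading=90, draw]
Final: pos=(48,16), heading=90, 5 segment(s) drawn

Start position: (0, 0)
Final position: (48, 16)
Distance = 50.596; >= 1e-6 -> NOT closed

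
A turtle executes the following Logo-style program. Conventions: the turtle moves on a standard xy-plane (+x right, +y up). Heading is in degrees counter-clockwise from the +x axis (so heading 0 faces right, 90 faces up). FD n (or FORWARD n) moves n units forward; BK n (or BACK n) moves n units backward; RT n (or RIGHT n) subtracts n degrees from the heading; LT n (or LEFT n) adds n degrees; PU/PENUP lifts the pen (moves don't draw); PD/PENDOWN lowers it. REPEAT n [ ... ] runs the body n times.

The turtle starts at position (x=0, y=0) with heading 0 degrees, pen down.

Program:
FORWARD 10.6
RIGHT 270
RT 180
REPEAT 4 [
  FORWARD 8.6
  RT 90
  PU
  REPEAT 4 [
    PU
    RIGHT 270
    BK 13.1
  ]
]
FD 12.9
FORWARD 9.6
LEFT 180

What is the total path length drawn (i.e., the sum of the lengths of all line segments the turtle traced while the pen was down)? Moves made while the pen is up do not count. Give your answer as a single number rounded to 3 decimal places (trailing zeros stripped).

Answer: 19.2

Derivation:
Executing turtle program step by step:
Start: pos=(0,0), heading=0, pen down
FD 10.6: (0,0) -> (10.6,0) [heading=0, draw]
RT 270: heading 0 -> 90
RT 180: heading 90 -> 270
REPEAT 4 [
  -- iteration 1/4 --
  FD 8.6: (10.6,0) -> (10.6,-8.6) [heading=270, draw]
  RT 90: heading 270 -> 180
  PU: pen up
  REPEAT 4 [
    -- iteration 1/4 --
    PU: pen up
    RT 270: heading 180 -> 270
    BK 13.1: (10.6,-8.6) -> (10.6,4.5) [heading=270, move]
    -- iteration 2/4 --
    PU: pen up
    RT 270: heading 270 -> 0
    BK 13.1: (10.6,4.5) -> (-2.5,4.5) [heading=0, move]
    -- iteration 3/4 --
    PU: pen up
    RT 270: heading 0 -> 90
    BK 13.1: (-2.5,4.5) -> (-2.5,-8.6) [heading=90, move]
    -- iteration 4/4 --
    PU: pen up
    RT 270: heading 90 -> 180
    BK 13.1: (-2.5,-8.6) -> (10.6,-8.6) [heading=180, move]
  ]
  -- iteration 2/4 --
  FD 8.6: (10.6,-8.6) -> (2,-8.6) [heading=180, move]
  RT 90: heading 180 -> 90
  PU: pen up
  REPEAT 4 [
    -- iteration 1/4 --
    PU: pen up
    RT 270: heading 90 -> 180
    BK 13.1: (2,-8.6) -> (15.1,-8.6) [heading=180, move]
    -- iteration 2/4 --
    PU: pen up
    RT 270: heading 180 -> 270
    BK 13.1: (15.1,-8.6) -> (15.1,4.5) [heading=270, move]
    -- iteration 3/4 --
    PU: pen up
    RT 270: heading 270 -> 0
    BK 13.1: (15.1,4.5) -> (2,4.5) [heading=0, move]
    -- iteration 4/4 --
    PU: pen up
    RT 270: heading 0 -> 90
    BK 13.1: (2,4.5) -> (2,-8.6) [heading=90, move]
  ]
  -- iteration 3/4 --
  FD 8.6: (2,-8.6) -> (2,0) [heading=90, move]
  RT 90: heading 90 -> 0
  PU: pen up
  REPEAT 4 [
    -- iteration 1/4 --
    PU: pen up
    RT 270: heading 0 -> 90
    BK 13.1: (2,0) -> (2,-13.1) [heading=90, move]
    -- iteration 2/4 --
    PU: pen up
    RT 270: heading 90 -> 180
    BK 13.1: (2,-13.1) -> (15.1,-13.1) [heading=180, move]
    -- iteration 3/4 --
    PU: pen up
    RT 270: heading 180 -> 270
    BK 13.1: (15.1,-13.1) -> (15.1,0) [heading=270, move]
    -- iteration 4/4 --
    PU: pen up
    RT 270: heading 270 -> 0
    BK 13.1: (15.1,0) -> (2,0) [heading=0, move]
  ]
  -- iteration 4/4 --
  FD 8.6: (2,0) -> (10.6,0) [heading=0, move]
  RT 90: heading 0 -> 270
  PU: pen up
  REPEAT 4 [
    -- iteration 1/4 --
    PU: pen up
    RT 270: heading 270 -> 0
    BK 13.1: (10.6,0) -> (-2.5,0) [heading=0, move]
    -- iteration 2/4 --
    PU: pen up
    RT 270: heading 0 -> 90
    BK 13.1: (-2.5,0) -> (-2.5,-13.1) [heading=90, move]
    -- iteration 3/4 --
    PU: pen up
    RT 270: heading 90 -> 180
    BK 13.1: (-2.5,-13.1) -> (10.6,-13.1) [heading=180, move]
    -- iteration 4/4 --
    PU: pen up
    RT 270: heading 180 -> 270
    BK 13.1: (10.6,-13.1) -> (10.6,0) [heading=270, move]
  ]
]
FD 12.9: (10.6,0) -> (10.6,-12.9) [heading=270, move]
FD 9.6: (10.6,-12.9) -> (10.6,-22.5) [heading=270, move]
LT 180: heading 270 -> 90
Final: pos=(10.6,-22.5), heading=90, 2 segment(s) drawn

Segment lengths:
  seg 1: (0,0) -> (10.6,0), length = 10.6
  seg 2: (10.6,0) -> (10.6,-8.6), length = 8.6
Total = 19.2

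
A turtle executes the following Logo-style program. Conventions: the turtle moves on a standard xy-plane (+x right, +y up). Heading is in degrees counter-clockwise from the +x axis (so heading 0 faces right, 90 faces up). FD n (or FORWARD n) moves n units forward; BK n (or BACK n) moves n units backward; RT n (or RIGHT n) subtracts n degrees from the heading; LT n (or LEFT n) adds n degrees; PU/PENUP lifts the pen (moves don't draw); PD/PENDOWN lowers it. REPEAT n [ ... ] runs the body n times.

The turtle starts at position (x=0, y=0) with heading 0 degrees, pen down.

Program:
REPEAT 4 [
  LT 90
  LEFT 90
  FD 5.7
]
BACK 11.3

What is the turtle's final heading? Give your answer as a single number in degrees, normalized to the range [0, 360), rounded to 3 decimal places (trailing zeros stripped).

Answer: 0

Derivation:
Executing turtle program step by step:
Start: pos=(0,0), heading=0, pen down
REPEAT 4 [
  -- iteration 1/4 --
  LT 90: heading 0 -> 90
  LT 90: heading 90 -> 180
  FD 5.7: (0,0) -> (-5.7,0) [heading=180, draw]
  -- iteration 2/4 --
  LT 90: heading 180 -> 270
  LT 90: heading 270 -> 0
  FD 5.7: (-5.7,0) -> (0,0) [heading=0, draw]
  -- iteration 3/4 --
  LT 90: heading 0 -> 90
  LT 90: heading 90 -> 180
  FD 5.7: (0,0) -> (-5.7,0) [heading=180, draw]
  -- iteration 4/4 --
  LT 90: heading 180 -> 270
  LT 90: heading 270 -> 0
  FD 5.7: (-5.7,0) -> (0,0) [heading=0, draw]
]
BK 11.3: (0,0) -> (-11.3,0) [heading=0, draw]
Final: pos=(-11.3,0), heading=0, 5 segment(s) drawn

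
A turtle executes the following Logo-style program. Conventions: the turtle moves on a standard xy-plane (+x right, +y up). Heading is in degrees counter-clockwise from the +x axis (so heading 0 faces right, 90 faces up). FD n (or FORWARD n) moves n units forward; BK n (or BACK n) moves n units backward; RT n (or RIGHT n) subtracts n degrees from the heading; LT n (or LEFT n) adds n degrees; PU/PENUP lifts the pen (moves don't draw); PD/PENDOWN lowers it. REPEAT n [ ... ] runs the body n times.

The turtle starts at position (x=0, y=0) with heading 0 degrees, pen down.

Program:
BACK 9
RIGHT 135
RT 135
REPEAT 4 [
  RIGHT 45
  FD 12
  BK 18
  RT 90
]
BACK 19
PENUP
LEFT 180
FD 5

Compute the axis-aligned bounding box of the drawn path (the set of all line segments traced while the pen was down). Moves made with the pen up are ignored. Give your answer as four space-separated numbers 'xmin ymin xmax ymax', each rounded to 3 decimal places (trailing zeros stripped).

Executing turtle program step by step:
Start: pos=(0,0), heading=0, pen down
BK 9: (0,0) -> (-9,0) [heading=0, draw]
RT 135: heading 0 -> 225
RT 135: heading 225 -> 90
REPEAT 4 [
  -- iteration 1/4 --
  RT 45: heading 90 -> 45
  FD 12: (-9,0) -> (-0.515,8.485) [heading=45, draw]
  BK 18: (-0.515,8.485) -> (-13.243,-4.243) [heading=45, draw]
  RT 90: heading 45 -> 315
  -- iteration 2/4 --
  RT 45: heading 315 -> 270
  FD 12: (-13.243,-4.243) -> (-13.243,-16.243) [heading=270, draw]
  BK 18: (-13.243,-16.243) -> (-13.243,1.757) [heading=270, draw]
  RT 90: heading 270 -> 180
  -- iteration 3/4 --
  RT 45: heading 180 -> 135
  FD 12: (-13.243,1.757) -> (-21.728,10.243) [heading=135, draw]
  BK 18: (-21.728,10.243) -> (-9,-2.485) [heading=135, draw]
  RT 90: heading 135 -> 45
  -- iteration 4/4 --
  RT 45: heading 45 -> 0
  FD 12: (-9,-2.485) -> (3,-2.485) [heading=0, draw]
  BK 18: (3,-2.485) -> (-15,-2.485) [heading=0, draw]
  RT 90: heading 0 -> 270
]
BK 19: (-15,-2.485) -> (-15,16.515) [heading=270, draw]
PU: pen up
LT 180: heading 270 -> 90
FD 5: (-15,16.515) -> (-15,21.515) [heading=90, move]
Final: pos=(-15,21.515), heading=90, 10 segment(s) drawn

Segment endpoints: x in {-21.728, -15, -15, -13.243, -13.243, -13.243, -9, -9, -0.515, 0, 3}, y in {-16.243, -4.243, -2.485, -2.485, -2.485, 0, 1.757, 8.485, 10.243, 16.515}
xmin=-21.728, ymin=-16.243, xmax=3, ymax=16.515

Answer: -21.728 -16.243 3 16.515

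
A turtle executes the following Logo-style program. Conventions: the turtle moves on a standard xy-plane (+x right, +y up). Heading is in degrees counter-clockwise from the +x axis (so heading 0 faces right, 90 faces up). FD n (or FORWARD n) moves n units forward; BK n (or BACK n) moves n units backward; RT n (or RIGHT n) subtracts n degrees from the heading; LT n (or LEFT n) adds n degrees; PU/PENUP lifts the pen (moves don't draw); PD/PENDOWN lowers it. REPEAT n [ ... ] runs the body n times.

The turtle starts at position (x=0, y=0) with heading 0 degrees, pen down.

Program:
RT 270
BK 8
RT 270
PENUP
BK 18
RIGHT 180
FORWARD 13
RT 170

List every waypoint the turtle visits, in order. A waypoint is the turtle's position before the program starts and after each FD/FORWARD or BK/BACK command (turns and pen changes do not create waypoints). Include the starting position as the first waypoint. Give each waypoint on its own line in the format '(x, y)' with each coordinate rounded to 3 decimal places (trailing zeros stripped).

Executing turtle program step by step:
Start: pos=(0,0), heading=0, pen down
RT 270: heading 0 -> 90
BK 8: (0,0) -> (0,-8) [heading=90, draw]
RT 270: heading 90 -> 180
PU: pen up
BK 18: (0,-8) -> (18,-8) [heading=180, move]
RT 180: heading 180 -> 0
FD 13: (18,-8) -> (31,-8) [heading=0, move]
RT 170: heading 0 -> 190
Final: pos=(31,-8), heading=190, 1 segment(s) drawn
Waypoints (4 total):
(0, 0)
(0, -8)
(18, -8)
(31, -8)

Answer: (0, 0)
(0, -8)
(18, -8)
(31, -8)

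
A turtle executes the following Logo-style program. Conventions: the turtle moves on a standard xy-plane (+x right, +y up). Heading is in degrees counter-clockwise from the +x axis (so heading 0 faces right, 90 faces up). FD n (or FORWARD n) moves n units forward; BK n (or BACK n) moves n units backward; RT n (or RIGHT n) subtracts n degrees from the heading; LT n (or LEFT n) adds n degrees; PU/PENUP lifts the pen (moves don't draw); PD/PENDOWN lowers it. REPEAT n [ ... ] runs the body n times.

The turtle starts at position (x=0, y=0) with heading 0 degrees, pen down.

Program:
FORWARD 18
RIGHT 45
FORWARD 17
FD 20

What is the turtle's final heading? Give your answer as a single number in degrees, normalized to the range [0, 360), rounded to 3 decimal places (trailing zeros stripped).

Answer: 315

Derivation:
Executing turtle program step by step:
Start: pos=(0,0), heading=0, pen down
FD 18: (0,0) -> (18,0) [heading=0, draw]
RT 45: heading 0 -> 315
FD 17: (18,0) -> (30.021,-12.021) [heading=315, draw]
FD 20: (30.021,-12.021) -> (44.163,-26.163) [heading=315, draw]
Final: pos=(44.163,-26.163), heading=315, 3 segment(s) drawn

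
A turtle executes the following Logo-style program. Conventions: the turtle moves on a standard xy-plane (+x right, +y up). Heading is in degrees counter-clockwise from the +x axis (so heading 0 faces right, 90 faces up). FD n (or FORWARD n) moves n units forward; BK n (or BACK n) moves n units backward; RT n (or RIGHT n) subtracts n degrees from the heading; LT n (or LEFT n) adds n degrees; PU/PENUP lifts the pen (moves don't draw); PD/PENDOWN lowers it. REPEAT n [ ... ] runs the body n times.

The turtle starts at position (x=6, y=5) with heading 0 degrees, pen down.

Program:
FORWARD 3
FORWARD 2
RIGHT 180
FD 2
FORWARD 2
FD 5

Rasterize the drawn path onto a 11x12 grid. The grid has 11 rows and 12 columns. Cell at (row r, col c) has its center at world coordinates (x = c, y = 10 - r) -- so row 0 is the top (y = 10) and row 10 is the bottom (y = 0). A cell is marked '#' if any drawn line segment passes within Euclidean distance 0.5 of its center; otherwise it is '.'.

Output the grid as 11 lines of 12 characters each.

Segment 0: (6,5) -> (9,5)
Segment 1: (9,5) -> (11,5)
Segment 2: (11,5) -> (9,5)
Segment 3: (9,5) -> (7,5)
Segment 4: (7,5) -> (2,5)

Answer: ............
............
............
............
............
..##########
............
............
............
............
............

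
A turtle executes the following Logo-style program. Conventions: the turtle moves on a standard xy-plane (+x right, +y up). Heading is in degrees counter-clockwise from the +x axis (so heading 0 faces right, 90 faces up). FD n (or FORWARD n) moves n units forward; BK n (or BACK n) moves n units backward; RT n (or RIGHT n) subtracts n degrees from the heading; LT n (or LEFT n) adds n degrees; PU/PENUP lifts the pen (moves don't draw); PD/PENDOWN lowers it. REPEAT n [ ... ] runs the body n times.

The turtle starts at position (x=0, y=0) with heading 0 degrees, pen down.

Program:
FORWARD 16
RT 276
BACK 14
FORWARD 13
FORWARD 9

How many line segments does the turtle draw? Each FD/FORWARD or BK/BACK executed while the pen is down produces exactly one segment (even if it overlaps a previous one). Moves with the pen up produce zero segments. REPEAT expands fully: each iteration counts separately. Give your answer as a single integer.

Executing turtle program step by step:
Start: pos=(0,0), heading=0, pen down
FD 16: (0,0) -> (16,0) [heading=0, draw]
RT 276: heading 0 -> 84
BK 14: (16,0) -> (14.537,-13.923) [heading=84, draw]
FD 13: (14.537,-13.923) -> (15.895,-0.995) [heading=84, draw]
FD 9: (15.895,-0.995) -> (16.836,7.956) [heading=84, draw]
Final: pos=(16.836,7.956), heading=84, 4 segment(s) drawn
Segments drawn: 4

Answer: 4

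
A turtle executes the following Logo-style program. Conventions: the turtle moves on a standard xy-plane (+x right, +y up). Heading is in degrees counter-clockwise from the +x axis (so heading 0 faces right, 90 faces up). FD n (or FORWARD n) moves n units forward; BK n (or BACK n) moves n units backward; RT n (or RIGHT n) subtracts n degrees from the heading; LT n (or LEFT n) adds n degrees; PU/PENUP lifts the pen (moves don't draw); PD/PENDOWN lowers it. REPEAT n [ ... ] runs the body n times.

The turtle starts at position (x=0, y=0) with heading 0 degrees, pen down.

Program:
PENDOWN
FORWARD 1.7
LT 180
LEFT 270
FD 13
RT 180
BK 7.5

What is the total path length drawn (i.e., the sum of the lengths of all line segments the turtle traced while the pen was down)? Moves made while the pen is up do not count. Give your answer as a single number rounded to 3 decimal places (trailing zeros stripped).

Answer: 22.2

Derivation:
Executing turtle program step by step:
Start: pos=(0,0), heading=0, pen down
PD: pen down
FD 1.7: (0,0) -> (1.7,0) [heading=0, draw]
LT 180: heading 0 -> 180
LT 270: heading 180 -> 90
FD 13: (1.7,0) -> (1.7,13) [heading=90, draw]
RT 180: heading 90 -> 270
BK 7.5: (1.7,13) -> (1.7,20.5) [heading=270, draw]
Final: pos=(1.7,20.5), heading=270, 3 segment(s) drawn

Segment lengths:
  seg 1: (0,0) -> (1.7,0), length = 1.7
  seg 2: (1.7,0) -> (1.7,13), length = 13
  seg 3: (1.7,13) -> (1.7,20.5), length = 7.5
Total = 22.2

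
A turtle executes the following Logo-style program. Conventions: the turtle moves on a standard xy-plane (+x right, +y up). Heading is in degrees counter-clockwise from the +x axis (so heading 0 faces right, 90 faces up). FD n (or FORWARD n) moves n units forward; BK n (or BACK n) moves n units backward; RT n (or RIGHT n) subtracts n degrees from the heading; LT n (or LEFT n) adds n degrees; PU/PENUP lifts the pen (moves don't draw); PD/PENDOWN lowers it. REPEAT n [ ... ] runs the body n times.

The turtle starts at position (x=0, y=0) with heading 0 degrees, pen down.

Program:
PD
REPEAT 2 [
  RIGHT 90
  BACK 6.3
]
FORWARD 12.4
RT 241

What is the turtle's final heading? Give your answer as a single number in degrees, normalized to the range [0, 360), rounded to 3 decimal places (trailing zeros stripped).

Answer: 299

Derivation:
Executing turtle program step by step:
Start: pos=(0,0), heading=0, pen down
PD: pen down
REPEAT 2 [
  -- iteration 1/2 --
  RT 90: heading 0 -> 270
  BK 6.3: (0,0) -> (0,6.3) [heading=270, draw]
  -- iteration 2/2 --
  RT 90: heading 270 -> 180
  BK 6.3: (0,6.3) -> (6.3,6.3) [heading=180, draw]
]
FD 12.4: (6.3,6.3) -> (-6.1,6.3) [heading=180, draw]
RT 241: heading 180 -> 299
Final: pos=(-6.1,6.3), heading=299, 3 segment(s) drawn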